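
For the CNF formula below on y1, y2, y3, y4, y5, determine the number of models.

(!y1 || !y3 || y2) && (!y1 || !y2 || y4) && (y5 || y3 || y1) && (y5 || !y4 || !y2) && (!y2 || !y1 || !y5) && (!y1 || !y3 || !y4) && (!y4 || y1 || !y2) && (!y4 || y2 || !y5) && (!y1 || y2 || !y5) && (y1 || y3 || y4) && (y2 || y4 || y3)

There are 2^5 = 32 truth assignments over (y1, y2, y3, y4, y5).
Split on y4. With y4 = true, the clauses containing y4 are satisfied and !y4 drops from the rest; 2 of the 2^4 = 16 assignments to the other variables satisfy what remains.
With y4 = false, by the same count on the reduced clause set, 4 assignments work.
(One model: y1=F, y2=F, y3=T, y4=F, y5=F.)
Total: 2 + 4 = 6.

6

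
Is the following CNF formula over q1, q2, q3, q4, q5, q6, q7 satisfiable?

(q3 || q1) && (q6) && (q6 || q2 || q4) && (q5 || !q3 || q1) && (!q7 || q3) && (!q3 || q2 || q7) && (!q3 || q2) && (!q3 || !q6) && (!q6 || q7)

Unsatisfiable

From the singleton clause (q6), q6 = true.
From the singleton clause (!q3), q3 = false.
From the singleton clause (q1), q1 = true.
From the singleton clause (!q7), q7 = false.
Now (q7) is unsatisfied and unit — conflict.
No assignment satisfies every clause.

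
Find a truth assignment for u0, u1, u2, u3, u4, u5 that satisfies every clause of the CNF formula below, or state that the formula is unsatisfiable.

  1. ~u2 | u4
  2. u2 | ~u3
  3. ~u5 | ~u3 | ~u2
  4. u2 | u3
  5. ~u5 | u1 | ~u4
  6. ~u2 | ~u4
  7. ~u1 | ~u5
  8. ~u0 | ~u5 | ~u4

Case u2 = 0:
From the singleton clause (~u3), u3 = 0.
But (u3) is also a unit clause — contradiction.
That branch fails; take u2 = 1 instead.
From the singleton clause (u4), u4 = 1.
But (~u4) is also a unit clause — contradiction.
Neither u2 = 1 nor u2 = 0 works.

UNSATISFIABLE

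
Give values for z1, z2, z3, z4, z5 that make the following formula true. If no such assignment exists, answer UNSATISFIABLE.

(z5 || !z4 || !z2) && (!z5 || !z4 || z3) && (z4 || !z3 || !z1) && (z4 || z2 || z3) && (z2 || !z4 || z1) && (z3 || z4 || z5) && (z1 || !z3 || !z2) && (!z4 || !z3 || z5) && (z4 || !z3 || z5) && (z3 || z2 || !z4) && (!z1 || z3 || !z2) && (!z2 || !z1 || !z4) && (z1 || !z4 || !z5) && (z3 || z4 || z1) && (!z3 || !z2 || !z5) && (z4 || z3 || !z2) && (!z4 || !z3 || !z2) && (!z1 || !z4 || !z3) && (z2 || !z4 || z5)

Try z5 = true.
Try z4 = false.
Try z3 = true.
(!z1) alone gives z1 = false.
(!z2) alone gives z2 = false.
All clauses are satisfied.

z1=false,  z2=false,  z3=true,  z4=false,  z5=true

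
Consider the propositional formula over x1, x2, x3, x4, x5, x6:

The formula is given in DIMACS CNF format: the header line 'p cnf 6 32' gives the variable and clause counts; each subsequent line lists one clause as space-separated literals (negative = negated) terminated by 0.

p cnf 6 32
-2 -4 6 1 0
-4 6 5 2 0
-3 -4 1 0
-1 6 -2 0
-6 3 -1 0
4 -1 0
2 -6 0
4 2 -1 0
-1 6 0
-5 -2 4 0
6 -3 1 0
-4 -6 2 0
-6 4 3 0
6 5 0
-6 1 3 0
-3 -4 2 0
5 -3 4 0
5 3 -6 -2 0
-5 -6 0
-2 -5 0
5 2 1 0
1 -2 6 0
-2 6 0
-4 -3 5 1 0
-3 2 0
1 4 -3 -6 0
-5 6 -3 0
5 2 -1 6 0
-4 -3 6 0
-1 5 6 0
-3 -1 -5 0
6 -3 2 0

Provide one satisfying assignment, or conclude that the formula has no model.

Branch on x4: set x4 = True.
Branch on x3: set x3 = True.
Unit clause (x1) forces x1 = True.
Unit clause (x6) forces x6 = True.
Unit clause (x2) forces x2 = True.
Unit clause (¬x5) forces x5 = False.
All clauses are satisfied.

x1=True,  x2=True,  x3=True,  x4=True,  x5=False,  x6=True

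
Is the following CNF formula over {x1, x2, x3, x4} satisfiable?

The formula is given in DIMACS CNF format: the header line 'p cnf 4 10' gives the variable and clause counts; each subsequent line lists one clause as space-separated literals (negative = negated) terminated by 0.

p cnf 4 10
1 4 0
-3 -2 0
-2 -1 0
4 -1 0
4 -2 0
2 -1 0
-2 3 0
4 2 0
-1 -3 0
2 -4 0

No, unsatisfiable

Suppose x1 = True.
Unit clause (¬x2) forces x2 = False.
Now (x2) is unsatisfied and unit — conflict.
Backtrack on x1: now try x1 = False.
Unit clause (x4) forces x4 = True.
Unit clause (x2) forces x2 = True.
Unit clause (¬x3) forces x3 = False.
Now (x3) is unsatisfied and unit — conflict.
Either choice for x1 ends in contradiction.
No assignment satisfies every clause.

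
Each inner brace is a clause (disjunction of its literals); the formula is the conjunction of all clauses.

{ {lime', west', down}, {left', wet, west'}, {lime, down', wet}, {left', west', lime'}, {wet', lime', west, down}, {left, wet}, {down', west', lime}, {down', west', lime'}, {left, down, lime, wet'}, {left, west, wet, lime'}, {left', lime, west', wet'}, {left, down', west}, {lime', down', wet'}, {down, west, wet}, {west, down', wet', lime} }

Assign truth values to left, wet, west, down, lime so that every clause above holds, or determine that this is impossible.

Try left = 1.
Try wet = 0.
The clause (west') is unit, so west = 0.
The clause (down) is unit, so down = 1.
The clause (lime) is unit, so lime = 1.
All clauses are satisfied.

left ↦ 1; wet ↦ 0; west ↦ 0; down ↦ 1; lime ↦ 1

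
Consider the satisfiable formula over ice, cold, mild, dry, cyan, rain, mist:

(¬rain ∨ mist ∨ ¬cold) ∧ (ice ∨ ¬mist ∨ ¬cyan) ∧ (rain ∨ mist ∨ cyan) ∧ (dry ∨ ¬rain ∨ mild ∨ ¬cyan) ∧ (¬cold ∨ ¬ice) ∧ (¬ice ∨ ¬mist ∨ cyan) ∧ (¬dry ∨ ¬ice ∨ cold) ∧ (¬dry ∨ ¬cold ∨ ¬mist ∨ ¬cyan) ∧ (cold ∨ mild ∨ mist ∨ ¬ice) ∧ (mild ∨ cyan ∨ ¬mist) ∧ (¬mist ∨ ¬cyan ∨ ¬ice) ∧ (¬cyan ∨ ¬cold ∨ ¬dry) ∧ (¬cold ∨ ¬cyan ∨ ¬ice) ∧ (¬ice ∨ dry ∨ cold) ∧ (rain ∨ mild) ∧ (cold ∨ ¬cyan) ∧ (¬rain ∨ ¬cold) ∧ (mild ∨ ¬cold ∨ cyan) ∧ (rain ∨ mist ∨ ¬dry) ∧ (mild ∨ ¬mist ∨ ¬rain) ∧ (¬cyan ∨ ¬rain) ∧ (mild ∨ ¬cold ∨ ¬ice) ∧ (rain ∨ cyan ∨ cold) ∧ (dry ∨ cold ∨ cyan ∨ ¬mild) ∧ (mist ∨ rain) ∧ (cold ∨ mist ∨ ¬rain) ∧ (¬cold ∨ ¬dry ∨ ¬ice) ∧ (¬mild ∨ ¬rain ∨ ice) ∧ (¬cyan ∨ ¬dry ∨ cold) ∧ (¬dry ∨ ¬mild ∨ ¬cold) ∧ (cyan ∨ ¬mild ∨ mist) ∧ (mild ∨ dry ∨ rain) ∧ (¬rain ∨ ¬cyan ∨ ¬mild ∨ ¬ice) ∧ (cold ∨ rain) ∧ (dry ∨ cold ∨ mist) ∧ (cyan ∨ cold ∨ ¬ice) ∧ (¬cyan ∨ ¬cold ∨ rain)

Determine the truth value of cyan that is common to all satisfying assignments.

Suppose cyan = True.
The clause (cold) is unit, so cold = True.
The clause (¬ice) is unit, so ice = False.
The clause (¬mist) is unit, so mist = False.
The clause (¬rain) is unit, so rain = False.
That conflicts with the unit clause (rain).
So every satisfying assignment has cyan = False.

False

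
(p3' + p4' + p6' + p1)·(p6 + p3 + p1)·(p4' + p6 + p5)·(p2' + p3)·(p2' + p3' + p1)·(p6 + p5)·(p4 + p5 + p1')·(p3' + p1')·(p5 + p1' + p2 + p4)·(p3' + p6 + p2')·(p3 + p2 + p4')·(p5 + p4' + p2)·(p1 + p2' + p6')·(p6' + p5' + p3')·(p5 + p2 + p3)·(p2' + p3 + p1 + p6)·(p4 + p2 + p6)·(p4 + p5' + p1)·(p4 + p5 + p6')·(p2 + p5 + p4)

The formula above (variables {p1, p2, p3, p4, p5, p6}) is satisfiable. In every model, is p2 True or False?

Suppose p2 = 1.
The clause (p3) is unit, so p3 = 1.
The clause (p1) is unit, so p1 = 1.
That conflicts with the unit clause (p1').
So every satisfying assignment has p2 = False.

False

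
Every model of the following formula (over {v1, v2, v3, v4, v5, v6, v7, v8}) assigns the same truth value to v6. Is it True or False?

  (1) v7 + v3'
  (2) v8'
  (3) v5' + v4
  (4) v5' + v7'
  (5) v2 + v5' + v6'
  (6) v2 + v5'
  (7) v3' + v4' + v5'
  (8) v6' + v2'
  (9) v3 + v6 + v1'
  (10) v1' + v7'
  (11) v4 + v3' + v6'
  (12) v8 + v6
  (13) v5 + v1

Suppose v6 = 0.
The clause (v8') is unit, so v8 = 0.
But (v8) is also a unit clause — contradiction.
So every satisfying assignment has v6 = True.

True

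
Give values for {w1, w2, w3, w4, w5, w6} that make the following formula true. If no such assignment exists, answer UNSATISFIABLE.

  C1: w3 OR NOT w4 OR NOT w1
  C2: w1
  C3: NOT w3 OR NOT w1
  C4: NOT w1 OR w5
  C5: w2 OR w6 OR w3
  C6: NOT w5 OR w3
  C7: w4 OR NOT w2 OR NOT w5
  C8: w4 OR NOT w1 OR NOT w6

The clause (w1) is unit, so w1 = true.
The clause (NOT w3) is unit, so w3 = false.
The clause (NOT w4) is unit, so w4 = false.
The clause (w5) is unit, so w5 = true.
That conflicts with the unit clause (NOT w5).

UNSATISFIABLE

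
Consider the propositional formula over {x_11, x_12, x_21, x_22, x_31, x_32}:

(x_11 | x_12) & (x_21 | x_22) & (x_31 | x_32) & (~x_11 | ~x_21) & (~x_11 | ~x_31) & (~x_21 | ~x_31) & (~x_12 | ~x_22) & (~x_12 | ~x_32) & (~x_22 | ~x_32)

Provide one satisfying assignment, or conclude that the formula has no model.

UNSATISFIABLE

Branch on x_11: set x_11 = 1.
(~x_21) alone gives x_21 = 0.
(x_22) alone gives x_22 = 1.
(~x_31) alone gives x_31 = 0.
(x_32) alone gives x_32 = 1.
That conflicts with the unit clause (~x_32).
Undo x_11 and try x_11 = 0.
(x_12) alone gives x_12 = 1.
(~x_22) alone gives x_22 = 0.
(x_21) alone gives x_21 = 1.
(~x_31) alone gives x_31 = 0.
(x_32) alone gives x_32 = 1.
That conflicts with the unit clause (~x_32).
Both values of x_11 lead to a conflict.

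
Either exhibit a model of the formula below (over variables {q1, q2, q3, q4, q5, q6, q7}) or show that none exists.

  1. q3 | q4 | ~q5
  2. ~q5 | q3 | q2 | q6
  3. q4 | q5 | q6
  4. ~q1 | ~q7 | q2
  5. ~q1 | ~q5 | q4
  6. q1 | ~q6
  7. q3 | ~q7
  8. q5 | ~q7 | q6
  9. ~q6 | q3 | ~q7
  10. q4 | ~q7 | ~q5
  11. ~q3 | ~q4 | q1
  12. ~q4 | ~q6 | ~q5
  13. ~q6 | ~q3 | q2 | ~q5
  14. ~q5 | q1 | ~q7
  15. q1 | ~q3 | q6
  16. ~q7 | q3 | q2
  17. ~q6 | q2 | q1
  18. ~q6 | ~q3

Case q1 = 1:
Case q7 = 0:
Case q5 = 0:
Case q4 = 1:
Case q6 = 0:
No clause remains; q2, q3 are free.

q1=1,  q2=0,  q3=1,  q4=1,  q5=0,  q6=0,  q7=0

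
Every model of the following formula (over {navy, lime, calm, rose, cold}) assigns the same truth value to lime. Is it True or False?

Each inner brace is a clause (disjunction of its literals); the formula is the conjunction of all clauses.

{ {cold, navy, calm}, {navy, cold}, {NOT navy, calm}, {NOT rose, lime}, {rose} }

Suppose lime = false.
The clause (NOT rose) is unit, so rose = false.
Now (rose) is unsatisfied and unit — conflict.
So every satisfying assignment has lime = True.

True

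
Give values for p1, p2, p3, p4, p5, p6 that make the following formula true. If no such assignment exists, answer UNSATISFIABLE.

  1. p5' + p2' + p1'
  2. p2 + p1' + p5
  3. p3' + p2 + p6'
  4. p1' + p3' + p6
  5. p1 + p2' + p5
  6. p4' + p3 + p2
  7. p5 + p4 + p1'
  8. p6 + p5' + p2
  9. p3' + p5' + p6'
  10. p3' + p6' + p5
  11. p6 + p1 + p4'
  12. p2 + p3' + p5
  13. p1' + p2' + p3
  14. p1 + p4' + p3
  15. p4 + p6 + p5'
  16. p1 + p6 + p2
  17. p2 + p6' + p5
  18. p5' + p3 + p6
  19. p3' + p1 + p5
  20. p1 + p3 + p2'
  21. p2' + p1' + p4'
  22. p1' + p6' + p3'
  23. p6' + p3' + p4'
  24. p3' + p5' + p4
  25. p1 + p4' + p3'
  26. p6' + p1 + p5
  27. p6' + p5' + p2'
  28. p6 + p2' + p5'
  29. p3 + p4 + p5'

UNSATISFIABLE

Branch on p5: set p5 = 0.
Branch on p2: set p2 = 1.
(p1) alone gives p1 = 1.
(p4) alone gives p4 = 1.
That conflicts with the unit clause (p4').
Undo p2 and try p2 = 0.
(p1') alone gives p1 = 0.
(p3') alone gives p3 = 0.
(p4') alone gives p4 = 0.
(p6) alone gives p6 = 1.
That conflicts with the unit clause (p6').
Neither p2 = 1 nor p2 = 0 works.
Undo p5 and try p5 = 1.
Branch on p2: set p2 = 0.
(p6) alone gives p6 = 1.
(p3') alone gives p3 = 0.
(p4') alone gives p4 = 0.
That conflicts with the unit clause (p4).
Undo p2 and try p2 = 1.
(p1') alone gives p1 = 0.
(p3) alone gives p3 = 1.
(p6') alone gives p6 = 0.
That conflicts with the unit clause (p6).
Neither p2 = 1 nor p2 = 0 works.
Neither p5 = 1 nor p5 = 0 works.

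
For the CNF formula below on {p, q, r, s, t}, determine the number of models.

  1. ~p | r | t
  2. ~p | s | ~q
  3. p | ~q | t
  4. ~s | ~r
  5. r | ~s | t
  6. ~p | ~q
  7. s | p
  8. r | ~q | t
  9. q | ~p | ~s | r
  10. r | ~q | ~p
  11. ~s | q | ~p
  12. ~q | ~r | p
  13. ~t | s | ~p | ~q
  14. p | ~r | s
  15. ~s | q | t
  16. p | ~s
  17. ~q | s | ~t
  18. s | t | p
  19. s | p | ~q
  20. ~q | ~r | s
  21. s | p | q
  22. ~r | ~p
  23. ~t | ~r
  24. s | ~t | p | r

There are 2^5 = 32 truth assignments over (p, q, r, s, t).
Split on r. With r = 1, the clauses containing r are satisfied and ~r drops from the rest; 0 of the 2^4 = 16 assignments to the other variables satisfy what remains.
With r = 0, by the same count on the reduced clause set, 1 assignment works.
Total: 0 + 1 = 1.

1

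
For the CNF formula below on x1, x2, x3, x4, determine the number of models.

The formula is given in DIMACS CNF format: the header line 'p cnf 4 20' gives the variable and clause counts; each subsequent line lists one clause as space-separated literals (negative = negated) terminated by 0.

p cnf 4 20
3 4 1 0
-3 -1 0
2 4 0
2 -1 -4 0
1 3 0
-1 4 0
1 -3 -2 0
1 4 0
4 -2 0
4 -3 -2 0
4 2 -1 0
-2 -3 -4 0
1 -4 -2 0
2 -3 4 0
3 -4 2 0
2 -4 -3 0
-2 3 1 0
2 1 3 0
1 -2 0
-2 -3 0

There are 2^4 = 16 truth assignments over (x1, x2, x3, x4).
Check each against the 20 clauses (columns in the order x1, x2, x3, x4):
  F F F F  ✗ fails (x3 ∨ x4 ∨ x1)
  F F F T  ✗ fails (x1 ∨ x3)
  F F T F  ✗ fails (x2 ∨ x4)
  F F T T  ✗ fails (x2 ∨ ¬x4 ∨ ¬x3)
  F T F F  ✗ fails (x3 ∨ x4 ∨ x1)
  F T F T  ✗ fails (x1 ∨ x3)
  F T T F  ✗ fails (x1 ∨ ¬x3 ∨ ¬x2)
  F T T T  ✗ fails (x1 ∨ ¬x3 ∨ ¬x2)
  T F F F  ✗ fails (x2 ∨ x4)
  T F F T  ✗ fails (x2 ∨ ¬x1 ∨ ¬x4)
  T F T F  ✗ fails (¬x3 ∨ ¬x1)
  T F T T  ✗ fails (¬x3 ∨ ¬x1)
  T T F F  ✗ fails (¬x1 ∨ x4)
  T T F T  ✓ satisfies all
  T T T F  ✗ fails (¬x3 ∨ ¬x1)
  T T T T  ✗ fails (¬x3 ∨ ¬x1)
1 of the 16 rows is a model.

1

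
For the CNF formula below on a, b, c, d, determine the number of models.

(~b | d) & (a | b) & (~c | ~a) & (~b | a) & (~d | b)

There are 2^4 = 16 truth assignments over (a, b, c, d).
Check each against the 5 clauses (columns in the order a, b, c, d):
  F F F F  ✗ fails (a | b)
  F F F T  ✗ fails (a | b)
  F F T F  ✗ fails (a | b)
  F F T T  ✗ fails (a | b)
  F T F F  ✗ fails (~b | d)
  F T F T  ✗ fails (~b | a)
  F T T F  ✗ fails (~b | d)
  F T T T  ✗ fails (~b | a)
  T F F F  ✓ satisfies all
  T F F T  ✗ fails (~d | b)
  T F T F  ✗ fails (~c | ~a)
  T F T T  ✗ fails (~c | ~a)
  T T F F  ✗ fails (~b | d)
  T T F T  ✓ satisfies all
  T T T F  ✗ fails (~b | d)
  T T T T  ✗ fails (~c | ~a)
2 of the 16 rows are models.

2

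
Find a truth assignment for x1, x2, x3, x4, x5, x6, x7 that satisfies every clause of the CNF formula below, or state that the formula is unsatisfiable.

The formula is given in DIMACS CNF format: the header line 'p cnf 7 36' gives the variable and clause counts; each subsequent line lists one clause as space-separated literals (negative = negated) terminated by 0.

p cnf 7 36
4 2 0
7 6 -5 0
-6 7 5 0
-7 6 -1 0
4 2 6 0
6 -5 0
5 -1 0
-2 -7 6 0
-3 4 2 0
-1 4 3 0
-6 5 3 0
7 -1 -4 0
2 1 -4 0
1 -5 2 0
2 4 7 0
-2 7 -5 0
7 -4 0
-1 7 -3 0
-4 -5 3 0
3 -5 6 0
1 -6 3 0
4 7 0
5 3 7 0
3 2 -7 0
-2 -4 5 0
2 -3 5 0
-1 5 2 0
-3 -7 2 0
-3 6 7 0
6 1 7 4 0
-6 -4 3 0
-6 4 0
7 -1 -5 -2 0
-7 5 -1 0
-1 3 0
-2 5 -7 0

x1: False,  x2: True,  x3: True,  x4: True,  x5: True,  x6: True,  x7: True

Suppose x4 = True.
The clause (x7) is unit, so x7 = True.
Suppose x6 = True.
The clause (x3) is unit, so x3 = True.
The clause (x2) is unit, so x2 = True.
The clause (x5) is unit, so x5 = True.
All clauses hold; x1 can take either value.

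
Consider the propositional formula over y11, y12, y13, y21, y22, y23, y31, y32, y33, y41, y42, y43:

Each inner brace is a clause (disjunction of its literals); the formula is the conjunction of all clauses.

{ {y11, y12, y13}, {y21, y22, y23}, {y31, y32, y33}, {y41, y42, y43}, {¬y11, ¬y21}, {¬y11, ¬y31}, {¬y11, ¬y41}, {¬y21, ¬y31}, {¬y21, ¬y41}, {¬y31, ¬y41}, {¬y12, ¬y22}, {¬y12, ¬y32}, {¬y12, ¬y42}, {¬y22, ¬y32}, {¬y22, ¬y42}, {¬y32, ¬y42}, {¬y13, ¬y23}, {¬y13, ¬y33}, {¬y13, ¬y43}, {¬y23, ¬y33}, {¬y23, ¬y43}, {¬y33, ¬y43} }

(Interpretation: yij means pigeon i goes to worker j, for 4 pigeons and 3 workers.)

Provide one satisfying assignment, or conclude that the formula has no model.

Case y11 = False:
Case y12 = True:
Unit clause (¬y22) forces y22 = False.
Unit clause (¬y32) forces y32 = False.
Unit clause (¬y42) forces y42 = False.
Case y21 = True:
Unit clause (¬y31) forces y31 = False.
Unit clause (y33) forces y33 = True.
Unit clause (¬y41) forces y41 = False.
Unit clause (y43) forces y43 = True.
But (¬y43) is also a unit clause — contradiction.
That branch fails; take y21 = False instead.
Unit clause (y23) forces y23 = True.
Unit clause (¬y13) forces y13 = False.
Unit clause (¬y33) forces y33 = False.
Unit clause (y31) forces y31 = True.
Unit clause (¬y41) forces y41 = False.
Unit clause (y43) forces y43 = True.
But (¬y43) is also a unit clause — contradiction.
Both values of y21 lead to a conflict.
That branch fails; take y12 = False instead.
Unit clause (y13) forces y13 = True.
Unit clause (¬y23) forces y23 = False.
Unit clause (¬y33) forces y33 = False.
Unit clause (¬y43) forces y43 = False.
Case y21 = True:
Unit clause (¬y31) forces y31 = False.
Unit clause (y32) forces y32 = True.
Unit clause (¬y41) forces y41 = False.
Unit clause (y42) forces y42 = True.
But (¬y42) is also a unit clause — contradiction.
That branch fails; take y21 = False instead.
Unit clause (y22) forces y22 = True.
Unit clause (¬y32) forces y32 = False.
Unit clause (y31) forces y31 = True.
Unit clause (¬y41) forces y41 = False.
Unit clause (y42) forces y42 = True.
But (¬y42) is also a unit clause — contradiction.
Both values of y21 lead to a conflict.
Both values of y12 lead to a conflict.
That branch fails; take y11 = True instead.
Unit clause (¬y21) forces y21 = False.
Unit clause (¬y31) forces y31 = False.
Unit clause (¬y41) forces y41 = False.
Case y22 = True:
Unit clause (¬y12) forces y12 = False.
Unit clause (¬y32) forces y32 = False.
Unit clause (y33) forces y33 = True.
Unit clause (¬y42) forces y42 = False.
Unit clause (y43) forces y43 = True.
But (¬y43) is also a unit clause — contradiction.
That branch fails; take y22 = False instead.
Unit clause (y23) forces y23 = True.
Unit clause (¬y13) forces y13 = False.
Unit clause (¬y33) forces y33 = False.
Unit clause (y32) forces y32 = True.
Unit clause (¬y12) forces y12 = False.
Unit clause (¬y42) forces y42 = False.
Unit clause (y43) forces y43 = True.
But (¬y43) is also a unit clause — contradiction.
Both values of y22 lead to a conflict.
Both values of y11 lead to a conflict.

UNSATISFIABLE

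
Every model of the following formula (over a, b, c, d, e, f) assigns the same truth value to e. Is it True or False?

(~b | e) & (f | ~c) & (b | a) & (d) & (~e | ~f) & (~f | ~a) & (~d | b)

Suppose e = 0.
Unit clause (~b) forces b = 0.
Unit clause (a) forces a = 1.
Unit clause (d) forces d = 1.
That conflicts with the unit clause (~d).
So every satisfying assignment has e = True.

True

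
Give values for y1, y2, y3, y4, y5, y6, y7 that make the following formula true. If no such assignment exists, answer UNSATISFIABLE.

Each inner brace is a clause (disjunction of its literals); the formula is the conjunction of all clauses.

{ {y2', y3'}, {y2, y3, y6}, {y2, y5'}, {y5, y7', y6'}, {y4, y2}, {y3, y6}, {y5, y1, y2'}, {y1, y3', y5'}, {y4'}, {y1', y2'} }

y1: 0; y2: 1; y3: 0; y4: 0; y5: 1; y6: 1; y7: 0

(y4') alone gives y4 = 0.
(y2) alone gives y2 = 1.
(y3') alone gives y3 = 0.
(y6) alone gives y6 = 1.
(y1') alone gives y1 = 0.
(y5) alone gives y5 = 1.
Every clause is now satisfied; y7 is unconstrained.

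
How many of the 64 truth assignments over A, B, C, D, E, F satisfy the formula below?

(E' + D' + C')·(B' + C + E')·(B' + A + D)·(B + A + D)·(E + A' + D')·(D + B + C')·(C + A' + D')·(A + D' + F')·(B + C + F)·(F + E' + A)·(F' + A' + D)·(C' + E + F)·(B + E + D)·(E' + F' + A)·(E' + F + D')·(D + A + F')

There are 2^6 = 64 truth assignments over (A, B, C, D, E, F).
Split on E. With E = 1, the clauses containing E are satisfied and E' drops from the rest; 1 of the 2^5 = 32 assignments to the other variables satisfy what remains.
With E = 0, by the same count on the reduced clause set, 2 assignments work.
(One model: A=F, B=T, C=F, D=T, E=F, F=F.)
Total: 1 + 2 = 3.

3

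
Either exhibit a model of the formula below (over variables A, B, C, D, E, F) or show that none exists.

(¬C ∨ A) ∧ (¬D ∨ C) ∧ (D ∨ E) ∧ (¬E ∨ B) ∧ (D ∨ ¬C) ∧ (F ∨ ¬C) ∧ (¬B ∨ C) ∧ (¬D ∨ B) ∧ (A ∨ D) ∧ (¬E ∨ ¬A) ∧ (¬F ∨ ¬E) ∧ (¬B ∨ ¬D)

UNSATISFIABLE

Try C = False.
From the singleton clause (¬D), D = False.
From the singleton clause (E), E = True.
From the singleton clause (B), B = True.
Now (¬B) is unsatisfied and unit — conflict.
Backtrack on C: now try C = True.
From the singleton clause (A), A = True.
From the singleton clause (D), D = True.
From the singleton clause (F), F = True.
From the singleton clause (B), B = True.
Now (¬B) is unsatisfied and unit — conflict.
Either choice for C ends in contradiction.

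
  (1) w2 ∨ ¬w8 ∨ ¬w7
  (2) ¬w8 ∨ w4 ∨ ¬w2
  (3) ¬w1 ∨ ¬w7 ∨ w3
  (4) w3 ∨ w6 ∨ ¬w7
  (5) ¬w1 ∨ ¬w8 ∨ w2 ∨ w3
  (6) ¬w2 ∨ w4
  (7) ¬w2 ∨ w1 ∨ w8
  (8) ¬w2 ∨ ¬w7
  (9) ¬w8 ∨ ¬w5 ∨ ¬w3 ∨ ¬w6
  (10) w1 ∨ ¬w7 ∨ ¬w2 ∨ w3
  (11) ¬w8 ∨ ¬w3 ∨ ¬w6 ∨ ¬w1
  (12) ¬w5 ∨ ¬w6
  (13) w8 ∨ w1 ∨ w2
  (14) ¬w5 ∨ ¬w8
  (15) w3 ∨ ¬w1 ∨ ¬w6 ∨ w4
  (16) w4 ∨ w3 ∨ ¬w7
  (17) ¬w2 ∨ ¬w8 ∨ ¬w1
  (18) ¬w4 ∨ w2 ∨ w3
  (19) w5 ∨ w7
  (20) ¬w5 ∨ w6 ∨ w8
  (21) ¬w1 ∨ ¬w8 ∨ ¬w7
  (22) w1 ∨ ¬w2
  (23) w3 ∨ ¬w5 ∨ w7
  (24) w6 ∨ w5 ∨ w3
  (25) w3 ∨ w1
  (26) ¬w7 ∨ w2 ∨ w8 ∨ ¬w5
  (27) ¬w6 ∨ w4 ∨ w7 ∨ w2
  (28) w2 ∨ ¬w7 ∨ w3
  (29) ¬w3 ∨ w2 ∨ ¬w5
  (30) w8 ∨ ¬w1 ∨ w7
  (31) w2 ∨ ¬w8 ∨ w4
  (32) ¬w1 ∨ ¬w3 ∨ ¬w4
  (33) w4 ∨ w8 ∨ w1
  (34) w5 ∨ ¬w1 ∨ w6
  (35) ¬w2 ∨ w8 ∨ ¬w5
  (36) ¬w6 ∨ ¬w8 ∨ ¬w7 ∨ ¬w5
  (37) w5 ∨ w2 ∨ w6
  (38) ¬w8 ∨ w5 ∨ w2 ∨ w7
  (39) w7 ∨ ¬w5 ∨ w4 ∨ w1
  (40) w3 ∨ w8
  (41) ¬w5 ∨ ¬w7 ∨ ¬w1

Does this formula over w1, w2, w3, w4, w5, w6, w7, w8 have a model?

Branch on w2: set w2 = False.
Branch on w8: set w8 = False.
From the singleton clause (w1), w1 = True.
From the singleton clause (w7), w7 = True.
From the singleton clause (w3), w3 = True.
From the singleton clause (¬w5), w5 = False.
From the singleton clause (¬w4), w4 = False.
From the singleton clause (w6), w6 = True.
All clauses are satisfied.
A satisfying assignment: w1=True; w2=False; w3=True; w4=False; w5=False; w6=True; w7=True; w8=False.

Yes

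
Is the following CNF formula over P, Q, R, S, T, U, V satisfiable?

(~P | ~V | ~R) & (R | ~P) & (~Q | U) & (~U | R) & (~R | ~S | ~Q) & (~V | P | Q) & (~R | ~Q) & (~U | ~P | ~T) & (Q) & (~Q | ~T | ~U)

Unit clause (Q) forces Q = 1.
Unit clause (U) forces U = 1.
Unit clause (R) forces R = 1.
That conflicts with the unit clause (~R).
No assignment satisfies every clause.

No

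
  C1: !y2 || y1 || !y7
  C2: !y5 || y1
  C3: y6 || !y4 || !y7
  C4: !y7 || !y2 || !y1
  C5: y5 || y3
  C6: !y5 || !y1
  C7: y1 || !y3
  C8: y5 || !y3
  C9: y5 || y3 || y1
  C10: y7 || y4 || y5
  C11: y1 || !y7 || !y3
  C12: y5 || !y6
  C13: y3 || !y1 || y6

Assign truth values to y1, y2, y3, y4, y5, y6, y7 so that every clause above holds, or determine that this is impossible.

Suppose y5 = false.
(y3) alone gives y3 = true.
That conflicts with the unit clause (!y3).
Backtrack on y5: now try y5 = true.
(y1) alone gives y1 = true.
That conflicts with the unit clause (!y1).
Either choice for y5 ends in contradiction.

UNSATISFIABLE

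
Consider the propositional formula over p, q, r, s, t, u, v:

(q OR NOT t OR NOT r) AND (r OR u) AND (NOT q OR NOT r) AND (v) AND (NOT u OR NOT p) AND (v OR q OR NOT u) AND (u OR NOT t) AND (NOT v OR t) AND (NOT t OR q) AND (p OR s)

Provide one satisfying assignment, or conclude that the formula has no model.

The clause (v) is unit, so v = true.
The clause (t) is unit, so t = true.
The clause (u) is unit, so u = true.
The clause (NOT p) is unit, so p = false.
The clause (q) is unit, so q = true.
The clause (NOT r) is unit, so r = false.
The clause (s) is unit, so s = true.
This assignment satisfies each clause.

p: false, q: true, r: false, s: true, t: true, u: true, v: true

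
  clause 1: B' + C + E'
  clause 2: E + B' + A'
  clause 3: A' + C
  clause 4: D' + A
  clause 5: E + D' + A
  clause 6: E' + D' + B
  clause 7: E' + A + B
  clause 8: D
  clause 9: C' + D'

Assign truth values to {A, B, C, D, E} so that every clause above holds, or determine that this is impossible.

From the singleton clause (D), D = 1.
From the singleton clause (A), A = 1.
From the singleton clause (C), C = 1.
That conflicts with the unit clause (C').

UNSATISFIABLE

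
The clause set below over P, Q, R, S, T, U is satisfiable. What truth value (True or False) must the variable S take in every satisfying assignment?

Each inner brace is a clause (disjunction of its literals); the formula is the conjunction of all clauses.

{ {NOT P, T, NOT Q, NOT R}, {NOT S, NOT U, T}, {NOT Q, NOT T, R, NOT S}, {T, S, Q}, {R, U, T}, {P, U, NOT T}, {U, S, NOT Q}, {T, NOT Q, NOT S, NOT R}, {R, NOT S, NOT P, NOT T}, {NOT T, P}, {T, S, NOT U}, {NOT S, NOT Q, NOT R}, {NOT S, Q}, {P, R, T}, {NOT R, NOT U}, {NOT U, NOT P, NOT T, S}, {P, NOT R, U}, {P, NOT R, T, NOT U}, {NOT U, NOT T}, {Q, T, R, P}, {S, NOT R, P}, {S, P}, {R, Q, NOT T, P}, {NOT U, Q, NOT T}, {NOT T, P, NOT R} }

False

Suppose S = true.
The clause (Q) is unit, so Q = true.
The clause (NOT R) is unit, so R = false.
The clause (NOT T) is unit, so T = false.
The clause (NOT U) is unit, so U = false.
But (U) is also a unit clause — contradiction.
So every satisfying assignment has S = False.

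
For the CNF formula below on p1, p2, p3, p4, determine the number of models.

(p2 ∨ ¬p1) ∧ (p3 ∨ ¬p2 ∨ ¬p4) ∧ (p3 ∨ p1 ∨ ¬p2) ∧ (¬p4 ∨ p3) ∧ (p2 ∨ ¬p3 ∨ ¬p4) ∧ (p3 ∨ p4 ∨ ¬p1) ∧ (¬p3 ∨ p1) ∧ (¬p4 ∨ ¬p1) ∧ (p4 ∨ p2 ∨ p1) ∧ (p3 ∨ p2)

1

There are 2^4 = 16 truth assignments over (p1, p2, p3, p4).
Check each against the 10 clauses (columns in the order p1, p2, p3, p4):
  F F F F  ✗ fails (p4 ∨ p2 ∨ p1)
  F F F T  ✗ fails (¬p4 ∨ p3)
  F F T F  ✗ fails (¬p3 ∨ p1)
  F F T T  ✗ fails (p2 ∨ ¬p3 ∨ ¬p4)
  F T F F  ✗ fails (p3 ∨ p1 ∨ ¬p2)
  F T F T  ✗ fails (p3 ∨ ¬p2 ∨ ¬p4)
  F T T F  ✗ fails (¬p3 ∨ p1)
  F T T T  ✗ fails (¬p3 ∨ p1)
  T F F F  ✗ fails (p2 ∨ ¬p1)
  T F F T  ✗ fails (p2 ∨ ¬p1)
  T F T F  ✗ fails (p2 ∨ ¬p1)
  T F T T  ✗ fails (p2 ∨ ¬p1)
  T T F F  ✗ fails (p3 ∨ p4 ∨ ¬p1)
  T T F T  ✗ fails (p3 ∨ ¬p2 ∨ ¬p4)
  T T T F  ✓ satisfies all
  T T T T  ✗ fails (¬p4 ∨ ¬p1)
1 of the 16 rows is a model.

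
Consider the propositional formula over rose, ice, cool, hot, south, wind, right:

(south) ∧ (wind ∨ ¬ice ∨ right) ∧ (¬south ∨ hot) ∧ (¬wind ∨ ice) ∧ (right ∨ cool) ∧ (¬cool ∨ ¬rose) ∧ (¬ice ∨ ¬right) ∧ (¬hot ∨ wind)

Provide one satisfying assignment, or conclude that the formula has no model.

rose: False, ice: True, cool: True, hot: True, south: True, wind: True, right: False

(south) alone gives south = True.
(hot) alone gives hot = True.
(wind) alone gives wind = True.
(ice) alone gives ice = True.
(¬right) alone gives right = False.
(cool) alone gives cool = True.
(¬rose) alone gives rose = False.
Every clause now holds.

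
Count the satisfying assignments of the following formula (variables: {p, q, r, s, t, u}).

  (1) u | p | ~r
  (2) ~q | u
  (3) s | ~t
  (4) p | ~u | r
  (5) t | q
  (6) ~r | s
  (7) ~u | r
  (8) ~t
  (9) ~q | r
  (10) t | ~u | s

2

There are 2^6 = 64 truth assignments over (p, q, r, s, t, u).
Split on r. With r = 1, the clauses containing r are satisfied and ~r drops from the rest; 2 of the 2^5 = 32 assignments to the other variables satisfy what remains.
With r = 0, by the same count on the reduced clause set, 0 assignments work.
(One model: p=F, q=T, r=T, s=T, t=F, u=T.)
Total: 2 + 0 = 2.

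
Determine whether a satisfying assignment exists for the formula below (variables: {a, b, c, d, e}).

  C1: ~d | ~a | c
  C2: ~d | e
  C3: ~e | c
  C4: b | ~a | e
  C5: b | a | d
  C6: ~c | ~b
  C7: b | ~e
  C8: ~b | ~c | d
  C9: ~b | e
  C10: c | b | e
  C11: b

The clause (b) is unit, so b = 1.
The clause (~c) is unit, so c = 0.
The clause (~e) is unit, so e = 0.
That conflicts with the unit clause (e).
No assignment satisfies every clause.

No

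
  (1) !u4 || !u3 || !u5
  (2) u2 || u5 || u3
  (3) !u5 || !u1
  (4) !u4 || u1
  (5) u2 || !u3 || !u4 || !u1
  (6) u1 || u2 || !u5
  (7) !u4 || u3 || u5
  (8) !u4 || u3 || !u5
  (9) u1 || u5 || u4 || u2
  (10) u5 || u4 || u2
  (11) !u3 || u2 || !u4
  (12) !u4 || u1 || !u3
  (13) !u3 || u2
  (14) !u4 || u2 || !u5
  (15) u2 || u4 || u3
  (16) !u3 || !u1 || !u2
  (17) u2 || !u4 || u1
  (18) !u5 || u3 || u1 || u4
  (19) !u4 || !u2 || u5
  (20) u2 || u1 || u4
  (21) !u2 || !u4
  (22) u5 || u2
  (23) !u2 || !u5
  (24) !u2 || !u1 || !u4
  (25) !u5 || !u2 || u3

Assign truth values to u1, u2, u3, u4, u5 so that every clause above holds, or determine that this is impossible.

u1=false; u2=true; u3=true; u4=false; u5=false

Try u5 = false.
From the singleton clause (u2), u2 = true.
From the singleton clause (!u4), u4 = false.
Try u3 = true.
From the singleton clause (!u1), u1 = false.
Every clause now holds.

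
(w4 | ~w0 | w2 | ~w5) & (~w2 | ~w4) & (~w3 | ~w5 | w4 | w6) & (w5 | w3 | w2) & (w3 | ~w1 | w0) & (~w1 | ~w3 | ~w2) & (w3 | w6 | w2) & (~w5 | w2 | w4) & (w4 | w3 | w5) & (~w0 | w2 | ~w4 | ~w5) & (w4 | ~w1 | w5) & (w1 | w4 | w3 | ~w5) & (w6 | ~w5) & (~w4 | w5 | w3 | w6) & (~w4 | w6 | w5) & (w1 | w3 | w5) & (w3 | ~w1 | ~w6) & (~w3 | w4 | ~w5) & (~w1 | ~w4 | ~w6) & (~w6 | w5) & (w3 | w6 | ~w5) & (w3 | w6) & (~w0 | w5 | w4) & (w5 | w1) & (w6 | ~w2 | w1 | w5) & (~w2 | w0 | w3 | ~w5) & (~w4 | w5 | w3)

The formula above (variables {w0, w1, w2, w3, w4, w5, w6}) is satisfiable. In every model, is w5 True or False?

Suppose w5 = 0.
The clause (~w6) is unit, so w6 = 0.
The clause (~w4) is unit, so w4 = 0.
The clause (w3) is unit, so w3 = 1.
The clause (~w1) is unit, so w1 = 0.
That conflicts with the unit clause (w1).
So every satisfying assignment has w5 = True.

True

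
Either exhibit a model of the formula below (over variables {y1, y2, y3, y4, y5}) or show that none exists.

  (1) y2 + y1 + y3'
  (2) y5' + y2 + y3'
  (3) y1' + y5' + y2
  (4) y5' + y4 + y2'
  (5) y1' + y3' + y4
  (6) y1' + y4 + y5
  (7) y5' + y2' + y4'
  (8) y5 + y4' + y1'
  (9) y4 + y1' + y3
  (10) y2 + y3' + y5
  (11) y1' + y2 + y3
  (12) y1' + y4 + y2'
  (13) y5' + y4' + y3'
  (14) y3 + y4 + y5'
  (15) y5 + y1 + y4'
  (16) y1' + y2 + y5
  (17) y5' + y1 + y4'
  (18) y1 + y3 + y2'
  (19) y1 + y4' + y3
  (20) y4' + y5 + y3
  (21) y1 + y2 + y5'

Try y2 = 0.
Try y1 = 0.
Unit clause (y3') forces y3 = 0.
Unit clause (y4') forces y4 = 0.
Unit clause (y5') forces y5 = 0.
This assignment satisfies each clause.

y1 ↦ 0, y2 ↦ 0, y3 ↦ 0, y4 ↦ 0, y5 ↦ 0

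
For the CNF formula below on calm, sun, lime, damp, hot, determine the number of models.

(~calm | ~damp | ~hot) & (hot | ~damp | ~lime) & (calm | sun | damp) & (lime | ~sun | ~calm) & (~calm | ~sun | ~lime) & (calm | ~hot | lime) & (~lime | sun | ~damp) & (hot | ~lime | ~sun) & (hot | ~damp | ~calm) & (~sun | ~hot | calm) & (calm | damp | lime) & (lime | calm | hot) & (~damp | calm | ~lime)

There are 2^5 = 32 truth assignments over (calm, sun, lime, damp, hot).
Split on sun. With sun = 1, the clauses containing sun are satisfied and ~sun drops from the rest; 0 of the 2^4 = 16 assignments to the other variables satisfy what remains.
With sun = 0, by the same count on the reduced clause set, 4 assignments work.
(One model: calm=T, sun=F, lime=F, damp=F, hot=F.)
Total: 0 + 4 = 4.

4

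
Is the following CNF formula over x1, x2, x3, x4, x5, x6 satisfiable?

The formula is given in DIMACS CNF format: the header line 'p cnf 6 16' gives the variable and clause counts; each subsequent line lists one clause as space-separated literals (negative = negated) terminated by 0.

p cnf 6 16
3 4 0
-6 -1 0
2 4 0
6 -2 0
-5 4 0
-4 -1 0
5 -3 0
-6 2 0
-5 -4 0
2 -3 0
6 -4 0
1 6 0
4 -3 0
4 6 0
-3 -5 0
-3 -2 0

Case x3 = False:
(x4) alone gives x4 = True.
(¬x1) alone gives x1 = False.
(¬x5) alone gives x5 = False.
(x6) alone gives x6 = True.
(x2) alone gives x2 = True.
All clauses are satisfied.
A satisfying assignment: x1: False, x2: True, x3: False, x4: True, x5: False, x6: True.

Satisfiable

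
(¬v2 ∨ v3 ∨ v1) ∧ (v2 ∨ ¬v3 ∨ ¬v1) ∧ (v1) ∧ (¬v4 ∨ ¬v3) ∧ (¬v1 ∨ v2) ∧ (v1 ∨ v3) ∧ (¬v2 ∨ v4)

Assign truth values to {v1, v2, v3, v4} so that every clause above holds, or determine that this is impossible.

(v1) alone gives v1 = True.
(v2) alone gives v2 = True.
(v4) alone gives v4 = True.
(¬v3) alone gives v3 = False.
Every clause now holds.

v1 ↦ True, v2 ↦ True, v3 ↦ False, v4 ↦ True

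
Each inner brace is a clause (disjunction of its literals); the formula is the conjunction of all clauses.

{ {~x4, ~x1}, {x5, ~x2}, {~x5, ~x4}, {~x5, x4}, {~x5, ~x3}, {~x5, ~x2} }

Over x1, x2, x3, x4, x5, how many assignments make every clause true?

There are 2^5 = 32 truth assignments over (x1, x2, x3, x4, x5).
Split on x3. With x3 = 1, the clauses containing x3 are satisfied and ~x3 drops from the rest; 3 of the 2^4 = 16 assignments to the other variables satisfy what remains.
With x3 = 0, by the same count on the reduced clause set, 3 assignments work.
Total: 3 + 3 = 6.

6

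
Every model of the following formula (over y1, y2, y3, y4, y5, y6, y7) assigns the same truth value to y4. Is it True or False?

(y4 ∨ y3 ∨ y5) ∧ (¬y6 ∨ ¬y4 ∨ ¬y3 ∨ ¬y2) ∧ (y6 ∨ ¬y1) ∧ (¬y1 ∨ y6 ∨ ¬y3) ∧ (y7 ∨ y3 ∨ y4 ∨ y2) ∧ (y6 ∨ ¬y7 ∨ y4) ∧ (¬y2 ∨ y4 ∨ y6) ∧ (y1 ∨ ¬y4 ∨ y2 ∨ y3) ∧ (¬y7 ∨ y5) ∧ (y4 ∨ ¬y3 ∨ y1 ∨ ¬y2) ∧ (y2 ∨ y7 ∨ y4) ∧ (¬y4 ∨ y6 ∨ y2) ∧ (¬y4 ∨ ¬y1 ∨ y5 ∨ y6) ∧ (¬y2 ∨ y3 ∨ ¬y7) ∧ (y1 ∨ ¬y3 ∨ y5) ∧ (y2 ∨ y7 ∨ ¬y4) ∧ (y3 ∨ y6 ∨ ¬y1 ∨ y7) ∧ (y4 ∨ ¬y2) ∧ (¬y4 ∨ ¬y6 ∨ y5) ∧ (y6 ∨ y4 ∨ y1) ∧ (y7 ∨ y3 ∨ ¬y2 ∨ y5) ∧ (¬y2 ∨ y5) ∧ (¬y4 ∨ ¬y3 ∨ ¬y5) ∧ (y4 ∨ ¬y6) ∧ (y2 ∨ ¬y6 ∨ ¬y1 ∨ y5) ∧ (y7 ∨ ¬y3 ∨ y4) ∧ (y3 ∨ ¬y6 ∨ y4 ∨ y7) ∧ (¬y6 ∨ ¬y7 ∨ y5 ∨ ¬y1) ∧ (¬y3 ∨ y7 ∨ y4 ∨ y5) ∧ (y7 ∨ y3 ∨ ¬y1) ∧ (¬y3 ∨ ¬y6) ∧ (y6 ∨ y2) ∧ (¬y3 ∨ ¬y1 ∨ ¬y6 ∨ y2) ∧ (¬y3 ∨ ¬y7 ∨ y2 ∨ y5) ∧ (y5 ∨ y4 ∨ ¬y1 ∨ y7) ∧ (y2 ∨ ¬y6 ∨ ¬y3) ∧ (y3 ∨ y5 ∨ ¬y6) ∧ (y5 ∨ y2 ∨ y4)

Suppose y4 = False.
The clause (¬y2) is unit, so y2 = False.
The clause (y7) is unit, so y7 = True.
The clause (y6) is unit, so y6 = True.
But (¬y6) is also a unit clause — contradiction.
So every satisfying assignment has y4 = True.

True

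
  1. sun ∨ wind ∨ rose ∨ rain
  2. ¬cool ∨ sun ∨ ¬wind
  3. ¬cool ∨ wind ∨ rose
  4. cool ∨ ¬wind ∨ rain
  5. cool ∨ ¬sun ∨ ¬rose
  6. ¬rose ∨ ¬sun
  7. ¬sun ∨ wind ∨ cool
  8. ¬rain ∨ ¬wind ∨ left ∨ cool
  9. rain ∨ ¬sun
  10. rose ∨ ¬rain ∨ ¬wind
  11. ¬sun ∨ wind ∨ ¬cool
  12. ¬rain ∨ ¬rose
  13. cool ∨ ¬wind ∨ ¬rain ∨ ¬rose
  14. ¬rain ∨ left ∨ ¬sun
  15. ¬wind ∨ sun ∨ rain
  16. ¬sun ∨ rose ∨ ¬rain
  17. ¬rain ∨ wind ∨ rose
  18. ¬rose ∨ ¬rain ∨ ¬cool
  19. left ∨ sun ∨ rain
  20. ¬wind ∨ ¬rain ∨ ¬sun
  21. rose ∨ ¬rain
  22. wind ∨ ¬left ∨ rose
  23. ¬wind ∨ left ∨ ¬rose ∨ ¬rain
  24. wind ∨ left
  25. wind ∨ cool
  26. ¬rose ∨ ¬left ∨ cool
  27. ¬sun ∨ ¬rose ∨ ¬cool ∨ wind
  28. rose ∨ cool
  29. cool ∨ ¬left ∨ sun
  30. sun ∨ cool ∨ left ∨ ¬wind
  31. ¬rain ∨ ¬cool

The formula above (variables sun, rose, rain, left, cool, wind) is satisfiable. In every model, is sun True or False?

Suppose sun = True.
From the singleton clause (¬rose), rose = False.
From the singleton clause (rain), rain = True.
Now (¬rain) is unsatisfied and unit — conflict.
So every satisfying assignment has sun = False.

False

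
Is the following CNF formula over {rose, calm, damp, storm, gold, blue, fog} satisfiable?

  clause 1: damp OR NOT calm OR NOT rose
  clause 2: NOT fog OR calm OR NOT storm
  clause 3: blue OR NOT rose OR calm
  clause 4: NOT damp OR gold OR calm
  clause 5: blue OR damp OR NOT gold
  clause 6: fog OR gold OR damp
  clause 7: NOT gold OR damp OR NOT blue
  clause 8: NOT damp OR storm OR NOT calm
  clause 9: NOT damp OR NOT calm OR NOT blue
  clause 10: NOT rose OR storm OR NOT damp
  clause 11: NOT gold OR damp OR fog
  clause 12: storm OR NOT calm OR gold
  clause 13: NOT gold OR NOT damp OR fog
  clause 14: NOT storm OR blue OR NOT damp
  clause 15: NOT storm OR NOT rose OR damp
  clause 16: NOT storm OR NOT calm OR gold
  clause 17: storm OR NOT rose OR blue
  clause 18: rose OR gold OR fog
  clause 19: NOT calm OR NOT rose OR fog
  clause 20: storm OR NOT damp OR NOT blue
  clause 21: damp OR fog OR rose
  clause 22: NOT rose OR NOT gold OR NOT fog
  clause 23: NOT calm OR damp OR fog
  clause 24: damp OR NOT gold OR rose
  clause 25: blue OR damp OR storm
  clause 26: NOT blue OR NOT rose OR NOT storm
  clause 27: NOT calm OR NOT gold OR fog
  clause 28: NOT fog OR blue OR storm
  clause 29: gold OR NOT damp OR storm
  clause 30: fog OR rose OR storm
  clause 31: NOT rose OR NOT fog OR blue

Satisfiable

Branch on damp: set damp = false.
Branch on calm: set calm = false.
Branch on fog: set fog = true.
The clause (NOT storm) is unit, so storm = false.
The clause (blue) is unit, so blue = true.
The clause (NOT gold) is unit, so gold = false.
No clause remains; rose is free.
A satisfying assignment: rose: false, calm: false, damp: false, storm: false, gold: false, blue: true, fog: true.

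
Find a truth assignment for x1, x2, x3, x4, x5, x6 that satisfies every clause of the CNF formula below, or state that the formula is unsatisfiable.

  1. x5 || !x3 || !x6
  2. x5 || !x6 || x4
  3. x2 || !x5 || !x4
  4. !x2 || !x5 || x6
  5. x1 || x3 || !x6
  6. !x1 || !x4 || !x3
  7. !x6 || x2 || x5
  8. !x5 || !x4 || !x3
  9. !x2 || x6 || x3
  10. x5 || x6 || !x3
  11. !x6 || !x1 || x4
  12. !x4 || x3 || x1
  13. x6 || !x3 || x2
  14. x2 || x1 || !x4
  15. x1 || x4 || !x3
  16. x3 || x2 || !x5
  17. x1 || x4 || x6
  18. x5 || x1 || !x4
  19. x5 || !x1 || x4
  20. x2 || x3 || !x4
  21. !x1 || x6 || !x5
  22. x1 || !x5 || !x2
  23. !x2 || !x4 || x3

Try x5 = true.
Try x2 = true.
From the singleton clause (x6), x6 = true.
From the singleton clause (x1), x1 = true.
From the singleton clause (x4), x4 = true.
From the singleton clause (!x3), x3 = false.
But (x3) is also a unit clause — contradiction.
So x2 must be the other value — set x2 = false.
From the singleton clause (!x4), x4 = false.
From the singleton clause (x3), x3 = true.
From the singleton clause (x6), x6 = true.
From the singleton clause (!x1), x1 = false.
But (x1) is also a unit clause — contradiction.
Both values of x2 lead to a conflict.
So x5 must be the other value — set x5 = false.
Try x3 = false.
Try x6 = false.
From the singleton clause (!x2), x2 = false.
From the singleton clause (!x4), x4 = false.
From the singleton clause (x1), x1 = true.
But (!x1) is also a unit clause — contradiction.
So x6 must be the other value — set x6 = true.
From the singleton clause (x4), x4 = true.
From the singleton clause (x1), x1 = true.
From the singleton clause (x2), x2 = true.
But (!x2) is also a unit clause — contradiction.
Both values of x6 lead to a conflict.
So x3 must be the other value — set x3 = true.
From the singleton clause (!x6), x6 = false.
But (x6) is also a unit clause — contradiction.
Both values of x3 lead to a conflict.
Both values of x5 lead to a conflict.

UNSATISFIABLE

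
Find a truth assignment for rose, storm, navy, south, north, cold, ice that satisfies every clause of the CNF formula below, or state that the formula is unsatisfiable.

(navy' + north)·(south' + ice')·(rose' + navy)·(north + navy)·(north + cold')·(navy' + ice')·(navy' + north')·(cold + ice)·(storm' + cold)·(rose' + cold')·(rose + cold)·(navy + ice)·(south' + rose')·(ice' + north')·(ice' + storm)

UNSATISFIABLE

Suppose navy = 0.
Unit clause (rose') forces rose = 0.
Unit clause (north) forces north = 1.
Unit clause (cold) forces cold = 1.
Unit clause (ice) forces ice = 1.
But (ice') is also a unit clause — contradiction.
Undo navy and try navy = 1.
Unit clause (north) forces north = 1.
But (north') is also a unit clause — contradiction.
Either choice for navy ends in contradiction.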